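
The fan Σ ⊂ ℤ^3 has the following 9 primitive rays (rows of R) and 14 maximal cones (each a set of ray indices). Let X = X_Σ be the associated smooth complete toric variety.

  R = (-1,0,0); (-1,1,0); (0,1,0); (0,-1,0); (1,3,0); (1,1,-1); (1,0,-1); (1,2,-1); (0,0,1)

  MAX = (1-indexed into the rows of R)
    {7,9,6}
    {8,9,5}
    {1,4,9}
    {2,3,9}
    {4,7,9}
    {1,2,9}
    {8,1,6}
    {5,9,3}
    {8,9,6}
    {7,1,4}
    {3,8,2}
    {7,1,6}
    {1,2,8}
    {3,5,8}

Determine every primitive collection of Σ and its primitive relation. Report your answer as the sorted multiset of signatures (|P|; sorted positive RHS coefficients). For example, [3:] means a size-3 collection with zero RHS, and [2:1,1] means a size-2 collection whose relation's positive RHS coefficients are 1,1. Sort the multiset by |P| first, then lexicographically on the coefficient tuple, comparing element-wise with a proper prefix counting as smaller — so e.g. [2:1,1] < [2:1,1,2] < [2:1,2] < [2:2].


Δ(Σ) — 9 vertices, 20 min non-faces:

  P={3,4}:  v_{3} + v_{4} = 0  →  sig = [2:]
  P={1,3}:  v_{1} + v_{3} = v_{2}  →  sig = [2:1]
  P={2,4}:  v_{2} + v_{4} = v_{1}  →  sig = [2:1]
  P={3,6}:  v_{3} + v_{6} = v_{8}  →  sig = [2:1]
  P={3,7}:  v_{3} + v_{7} = v_{6}  →  sig = [2:1]
  P={4,6}:  v_{4} + v_{6} = v_{7}  →  sig = [2:1]
  P={4,8}:  v_{4} + v_{8} = v_{6}  →  sig = [2:1]
  P={2,6}:  v_{2} + v_{6} = v_{1} + v_{8}  →  sig = [2:1,1]
  P={2,7}:  v_{2} + v_{7} = v_{1} + v_{6}  →  sig = [2:1,1]
  P={4,5}:  v_{4} + v_{5} = v_{8} + v_{9}  →  sig = [2:1,1]
  P={5,7}:  v_{5} + v_{7} = v_{6} + v_{8} + v_{9}  →  sig = [2:1,1,1]
  P={5,6}:  v_{5} + v_{6} = 2·v_{8} + v_{9}  →  sig = [2:1,2]
  P={7,8}:  v_{7} + v_{8} = 2·v_{6}  →  sig = [2:2]
  P={1,5}:  v_{1} + v_{5} = 3·v_{3}  →  sig = [2:3]
  P={2,5}:  v_{2} + v_{5} = 4·v_{3}  →  sig = [2:4]
  P={1,7,9}:  v_{1} + v_{7} + v_{9} = 0  →  sig = [3:]
  P={1,6,9}:  v_{1} + v_{6} + v_{9} = v_{3}  →  sig = [3:1]
  P={3,8,9}:  v_{3} + v_{8} + v_{9} = v_{5}  →  sig = [3:1]
  P={1,8,9}:  v_{1} + v_{8} + v_{9} = 2·v_{3}  →  sig = [3:2]
  P={2,8,9}:  v_{2} + v_{8} + v_{9} = 3·v_{3}  →  sig = [3:3]

Signatures (|P|; sorted positive RHS coefficients), sorted:
    [2:]
    [2:1]
    [2:1]
    [2:1]
    [2:1]
    [2:1]
    [2:1]
    [2:1,1]
    [2:1,1]
    [2:1,1]
    [2:1,1,1]
    [2:1,2]
    [2:2]
    [2:3]
    [2:4]
    [3:]
    [3:1]
    [3:1]
    [3:2]
    [3:3]


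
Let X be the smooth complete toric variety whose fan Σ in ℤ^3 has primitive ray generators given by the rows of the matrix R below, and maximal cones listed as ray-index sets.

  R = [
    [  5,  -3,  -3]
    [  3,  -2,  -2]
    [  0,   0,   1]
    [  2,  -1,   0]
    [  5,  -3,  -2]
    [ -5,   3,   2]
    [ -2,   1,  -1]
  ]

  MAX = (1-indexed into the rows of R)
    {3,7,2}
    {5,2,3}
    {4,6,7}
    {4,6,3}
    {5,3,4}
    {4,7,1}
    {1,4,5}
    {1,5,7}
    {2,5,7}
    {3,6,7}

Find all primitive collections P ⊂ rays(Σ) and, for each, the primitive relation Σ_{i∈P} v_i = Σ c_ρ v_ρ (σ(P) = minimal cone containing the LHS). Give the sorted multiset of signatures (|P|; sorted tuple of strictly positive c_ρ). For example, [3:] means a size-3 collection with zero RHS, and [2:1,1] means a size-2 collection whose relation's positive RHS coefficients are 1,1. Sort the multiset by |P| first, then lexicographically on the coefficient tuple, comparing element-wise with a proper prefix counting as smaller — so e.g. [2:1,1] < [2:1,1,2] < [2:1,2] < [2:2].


Δ(Σ) — 7 vertices, 9 min non-faces:

  P={5,6}:  v_{5} + v_{6} = 0  so sig = [2:]
  P={1,3}:  v_{1} + v_{3} = v_{5}  so sig = [2:1]
  P={2,4}:  v_{2} + v_{4} = v_{5}  so sig = [2:1]
  P={1,6}:  v_{1} + v_{6} = v_{4} + v_{7}  so sig = [2:1,1]
  P={2,6}:  v_{2} + v_{6} = v_{3} + v_{7}  so sig = [2:1,1]
  P={1,2}:  v_{1} + v_{2} = 2·v_{5} + v_{7}  so sig = [2:1,2]
  P={3,4,7}:  v_{3} + v_{4} + v_{7} = 0  so sig = [3:]
  P={3,5,7}:  v_{3} + v_{5} + v_{7} = v_{2}  so sig = [3:1]
  P={4,5,7}:  v_{4} + v_{5} + v_{7} = v_{1}  so sig = [3:1]

Signatures (|P|; sorted positive RHS coefficients), sorted:
{ [2:],  [2:1] ×2,  [2:1,1] ×2,  [2:1,2],  [3:],  [3:1] ×2 }


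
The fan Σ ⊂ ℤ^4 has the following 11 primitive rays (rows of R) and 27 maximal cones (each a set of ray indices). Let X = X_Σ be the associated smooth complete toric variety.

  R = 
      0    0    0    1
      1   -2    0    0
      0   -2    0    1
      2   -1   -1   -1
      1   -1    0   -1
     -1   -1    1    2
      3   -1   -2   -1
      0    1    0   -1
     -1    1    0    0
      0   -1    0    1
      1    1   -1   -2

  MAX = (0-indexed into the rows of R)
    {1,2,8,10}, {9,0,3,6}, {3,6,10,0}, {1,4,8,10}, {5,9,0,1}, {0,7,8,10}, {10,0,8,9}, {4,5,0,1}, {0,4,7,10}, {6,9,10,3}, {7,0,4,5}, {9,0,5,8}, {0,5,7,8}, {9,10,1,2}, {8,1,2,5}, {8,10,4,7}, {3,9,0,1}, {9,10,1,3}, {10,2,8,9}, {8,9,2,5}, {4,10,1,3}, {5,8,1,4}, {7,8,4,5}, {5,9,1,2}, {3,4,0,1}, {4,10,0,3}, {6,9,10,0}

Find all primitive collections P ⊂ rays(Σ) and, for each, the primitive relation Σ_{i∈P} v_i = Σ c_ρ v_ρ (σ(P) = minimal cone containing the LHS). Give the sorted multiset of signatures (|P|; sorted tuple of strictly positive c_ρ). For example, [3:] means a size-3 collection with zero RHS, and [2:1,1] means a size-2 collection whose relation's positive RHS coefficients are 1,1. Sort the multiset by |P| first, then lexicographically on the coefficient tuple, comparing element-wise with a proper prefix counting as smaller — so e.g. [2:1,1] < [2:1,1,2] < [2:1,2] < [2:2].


Σ has 22 primitive collections:

  {5,10}:  v_{5} + v_{10} = 0  →  sig = [2:]
  {7,9}:  v_{7} + v_{9} = 0  →  sig = [2:]
  {1,7}:  v_{1} + v_{7} = v_{4}  →  sig = [2:1]
  {4,9}:  v_{4} + v_{9} = v_{1}  →  sig = [2:1]
  {2,7}:  v_{2} + v_{7} = v_{1} + v_{8}  →  sig = [2:1,1]
  {3,5}:  v_{3} + v_{5} = v_{0} + v_{1}  →  sig = [2:1,1]
  {3,8}:  v_{3} + v_{8} = v_{9} + v_{10}  →  sig = [2:1,1]
  {3,7}:  v_{3} + v_{7} = v_{0} + v_{4} + v_{10}  →  sig = [2:1,1,1]
  {5,6}:  v_{5} + v_{6} = v_{0} + v_{3} + v_{9}  →  sig = [2:1,1,1]
  {6,7}:  v_{6} + v_{7} = v_{0} + v_{3} + v_{10}  →  sig = [2:1,1,1]
  {2,3}:  v_{2} + v_{3} = v_{1} + 2·v_{9} + v_{10}  →  sig = [2:1,1,2]
  {2,6}:  v_{2} + v_{6} = v_{3} + 3·v_{9} + v_{10}  →  sig = [2:1,1,3]
  {1,6}:  v_{1} + v_{6} = 2·v_{3} + v_{9}  →  sig = [2:1,2]
  {2,4}:  v_{2} + v_{4} = 2·v_{1} + v_{8}  →  sig = [2:1,2]
  {6,8}:  v_{6} + v_{8} = v_{0} + 2·v_{9} + 2·v_{10}  →  sig = [2:1,2,2]
  {0,2}:  v_{0} + v_{2} = 2·v_{9}  →  sig = [2:2]
  {4,6}:  v_{4} + v_{6} = 2·v_{3}  →  sig = [2:2]
  {0,4,8}:  v_{0} + v_{4} + v_{8} = 0  →  sig = [3:]
  {0,1,8}:  v_{0} + v_{1} + v_{8} = v_{9}  →  sig = [3:1]
  {0,1,10}:  v_{0} + v_{1} + v_{10} = v_{3}  →  sig = [3:1]
  {1,8,9}:  v_{1} + v_{8} + v_{9} = v_{2}  →  sig = [3:1]
  {0,3,9,10}:  v_{0} + v_{3} + v_{9} + v_{10} = v_{6}  →  sig = [4:1]

Hence PRS(X_Σ) =
    |P|=2: 17 collections, coeffs (), (), (1), (1), (1,1), (1,1), (1,1), (1,1,1), (1,1,1), (1,1,1), (1,1,2), (1,1,3), (1,2), (1,2), (1,2,2), (2), (2)
    |P|=3: 4 collections, coeffs (), (1), (1), (1)
    |P|=4: 1 collection, coeffs (1)


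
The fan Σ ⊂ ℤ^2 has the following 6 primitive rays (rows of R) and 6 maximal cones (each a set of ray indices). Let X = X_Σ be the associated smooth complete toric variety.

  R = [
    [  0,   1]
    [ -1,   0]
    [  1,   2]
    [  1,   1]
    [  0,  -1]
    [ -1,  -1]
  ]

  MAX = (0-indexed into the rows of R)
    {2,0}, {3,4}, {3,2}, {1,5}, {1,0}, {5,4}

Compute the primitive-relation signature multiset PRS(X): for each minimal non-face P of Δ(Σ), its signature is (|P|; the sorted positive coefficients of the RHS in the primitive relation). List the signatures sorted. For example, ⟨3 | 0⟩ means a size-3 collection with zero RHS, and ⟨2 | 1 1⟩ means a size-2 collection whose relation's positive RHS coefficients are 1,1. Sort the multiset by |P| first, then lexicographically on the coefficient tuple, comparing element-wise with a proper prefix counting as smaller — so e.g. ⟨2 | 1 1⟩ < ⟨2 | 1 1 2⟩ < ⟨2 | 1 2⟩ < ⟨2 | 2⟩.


|primitive collections| = 9. Relations:

  {0,4}:  v_{0} + v_{4} = 0 — sig = ⟨2 | 0⟩
  {3,5}:  v_{3} + v_{5} = 0 — sig = ⟨2 | 0⟩
  {0,3}:  v_{0} + v_{3} = v_{2} — sig = ⟨2 | 1⟩
  {0,5}:  v_{0} + v_{5} = v_{1} — sig = ⟨2 | 1⟩
  {1,3}:  v_{1} + v_{3} = v_{0} — sig = ⟨2 | 1⟩
  {1,4}:  v_{1} + v_{4} = v_{5} — sig = ⟨2 | 1⟩
  {2,4}:  v_{2} + v_{4} = v_{3} — sig = ⟨2 | 1⟩
  {2,5}:  v_{2} + v_{5} = v_{0} — sig = ⟨2 | 1⟩
  {1,2}:  v_{1} + v_{2} = 2·v_{0} — sig = ⟨2 | 2⟩

Signatures (|P|; sorted positive RHS coefficients), sorted:
[⟨2 | 0⟩, ⟨2 | 0⟩, ⟨2 | 1⟩, ⟨2 | 1⟩, ⟨2 | 1⟩, ⟨2 | 1⟩, ⟨2 | 1⟩, ⟨2 | 1⟩, ⟨2 | 2⟩]


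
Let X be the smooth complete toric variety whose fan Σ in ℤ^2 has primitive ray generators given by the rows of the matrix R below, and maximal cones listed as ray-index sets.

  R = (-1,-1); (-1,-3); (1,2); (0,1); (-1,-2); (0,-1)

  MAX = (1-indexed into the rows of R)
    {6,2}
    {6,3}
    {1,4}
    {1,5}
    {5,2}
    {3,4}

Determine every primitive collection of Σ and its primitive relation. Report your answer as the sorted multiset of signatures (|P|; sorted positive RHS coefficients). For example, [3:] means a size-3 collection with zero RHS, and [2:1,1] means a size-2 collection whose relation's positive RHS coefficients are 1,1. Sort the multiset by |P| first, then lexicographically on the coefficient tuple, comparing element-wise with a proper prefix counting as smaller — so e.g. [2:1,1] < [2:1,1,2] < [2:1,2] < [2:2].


9 collections generate NE(X_Σ); each relation:

  • {3,5}:  v_{3} + v_{5} = 0  ⇒ sig = [2:]
  • {4,6}:  v_{4} + v_{6} = 0  ⇒ sig = [2:]
  • {1,3}:  v_{1} + v_{3} = v_{4}  ⇒ sig = [2:1]
  • {1,6}:  v_{1} + v_{6} = v_{5}  ⇒ sig = [2:1]
  • {2,3}:  v_{2} + v_{3} = v_{6}  ⇒ sig = [2:1]
  • {2,4}:  v_{2} + v_{4} = v_{5}  ⇒ sig = [2:1]
  • {4,5}:  v_{4} + v_{5} = v_{1}  ⇒ sig = [2:1]
  • {5,6}:  v_{5} + v_{6} = v_{2}  ⇒ sig = [2:1]
  • {1,2}:  v_{1} + v_{2} = 2·v_{5}  ⇒ sig = [2:2]

Sorted signature multiset PRS(X):
    [2:]
    [2:]
    [2:1]
    [2:1]
    [2:1]
    [2:1]
    [2:1]
    [2:1]
    [2:2]


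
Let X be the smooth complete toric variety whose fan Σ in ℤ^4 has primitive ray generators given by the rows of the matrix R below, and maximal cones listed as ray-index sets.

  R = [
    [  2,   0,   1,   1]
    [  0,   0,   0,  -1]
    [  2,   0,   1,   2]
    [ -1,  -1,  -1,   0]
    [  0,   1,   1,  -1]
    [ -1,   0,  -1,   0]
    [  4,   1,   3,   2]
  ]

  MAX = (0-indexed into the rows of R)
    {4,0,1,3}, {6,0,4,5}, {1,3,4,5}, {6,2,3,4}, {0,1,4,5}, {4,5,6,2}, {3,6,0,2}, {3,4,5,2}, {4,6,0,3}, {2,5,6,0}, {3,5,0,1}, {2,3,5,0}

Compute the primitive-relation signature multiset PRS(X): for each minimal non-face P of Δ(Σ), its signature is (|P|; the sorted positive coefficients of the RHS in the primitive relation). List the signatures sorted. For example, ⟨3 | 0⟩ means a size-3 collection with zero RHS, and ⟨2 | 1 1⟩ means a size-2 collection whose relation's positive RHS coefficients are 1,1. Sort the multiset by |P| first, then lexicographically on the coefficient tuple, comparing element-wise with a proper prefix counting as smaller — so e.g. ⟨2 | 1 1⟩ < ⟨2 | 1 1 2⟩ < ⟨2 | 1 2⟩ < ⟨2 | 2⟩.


Primitive collections (5):

  • {1,2}:  v_{1} + v_{2} = v_{0} ; sig = ⟨2 | 1⟩
  • {1,6}:  v_{1} + v_{6} = 2·v_{0} + v_{4} ; sig = ⟨2 | 1 2⟩
  • {0,2,4}:  v_{0} + v_{2} + v_{4} = v_{6} ; sig = ⟨3 | 1⟩
  • {3,5,6}:  v_{3} + v_{5} + v_{6} = v_{2} ; sig = ⟨3 | 1⟩
  • {0,3,4,5}:  v_{0} + v_{3} + v_{4} + v_{5} = 0 ; sig = ⟨4 | 0⟩

Signatures (|P|; sorted positive RHS coefficients), sorted:
    |P|=2: 2 collections, coeffs (1), (1,2)
    |P|=3: 2 collections, coeffs (1), (1)
    |P|=4: 1 collection, coeffs ()


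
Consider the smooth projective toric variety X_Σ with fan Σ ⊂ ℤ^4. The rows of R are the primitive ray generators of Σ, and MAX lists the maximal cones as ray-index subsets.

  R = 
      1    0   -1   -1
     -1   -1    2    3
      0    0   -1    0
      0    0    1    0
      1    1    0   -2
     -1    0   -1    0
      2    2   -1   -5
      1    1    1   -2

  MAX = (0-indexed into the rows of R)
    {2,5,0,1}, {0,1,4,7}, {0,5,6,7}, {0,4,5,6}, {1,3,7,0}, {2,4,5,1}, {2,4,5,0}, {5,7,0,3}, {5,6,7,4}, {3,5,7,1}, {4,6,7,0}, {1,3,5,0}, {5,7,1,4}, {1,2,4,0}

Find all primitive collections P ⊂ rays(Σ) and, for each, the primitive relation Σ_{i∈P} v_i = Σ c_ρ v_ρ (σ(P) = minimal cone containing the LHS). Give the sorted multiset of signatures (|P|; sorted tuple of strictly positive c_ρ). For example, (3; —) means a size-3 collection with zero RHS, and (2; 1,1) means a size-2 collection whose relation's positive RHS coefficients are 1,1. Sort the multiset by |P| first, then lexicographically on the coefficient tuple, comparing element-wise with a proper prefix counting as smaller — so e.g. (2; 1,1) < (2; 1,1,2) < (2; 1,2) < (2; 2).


|primitive collections| = 9. Relations:

  • {2,3}:  v_{2} + v_{3} = 0 — sig = (2; —)
  • {1,6}:  v_{1} + v_{6} = v_{7} — sig = (2; 1)
  • {2,7}:  v_{2} + v_{7} = v_{4} — sig = (2; 1)
  • {3,4}:  v_{3} + v_{4} = v_{7} — sig = (2; 1)
  • {2,6}:  v_{2} + v_{6} = v_{0} + 2·v_{4} + v_{5} — sig = (2; 1,1,2)
  • {3,6}:  v_{3} + v_{6} = v_{0} + v_{5} + 2·v_{7} — sig = (2; 1,1,2)
  • {0,1,4,5}:  v_{0} + v_{1} + v_{4} + v_{5} = 0 — sig = (4; —)
  • {0,1,5,7}:  v_{0} + v_{1} + v_{5} + v_{7} = v_{3} — sig = (4; 1)
  • {0,4,5,7}:  v_{0} + v_{4} + v_{5} + v_{7} = v_{6} — sig = (4; 1)

Hence PRS(X_Σ) =
    (2; —)
    (2; 1)
    (2; 1)
    (2; 1)
    (2; 1,1,2)
    (2; 1,1,2)
    (4; —)
    (4; 1)
    (4; 1)


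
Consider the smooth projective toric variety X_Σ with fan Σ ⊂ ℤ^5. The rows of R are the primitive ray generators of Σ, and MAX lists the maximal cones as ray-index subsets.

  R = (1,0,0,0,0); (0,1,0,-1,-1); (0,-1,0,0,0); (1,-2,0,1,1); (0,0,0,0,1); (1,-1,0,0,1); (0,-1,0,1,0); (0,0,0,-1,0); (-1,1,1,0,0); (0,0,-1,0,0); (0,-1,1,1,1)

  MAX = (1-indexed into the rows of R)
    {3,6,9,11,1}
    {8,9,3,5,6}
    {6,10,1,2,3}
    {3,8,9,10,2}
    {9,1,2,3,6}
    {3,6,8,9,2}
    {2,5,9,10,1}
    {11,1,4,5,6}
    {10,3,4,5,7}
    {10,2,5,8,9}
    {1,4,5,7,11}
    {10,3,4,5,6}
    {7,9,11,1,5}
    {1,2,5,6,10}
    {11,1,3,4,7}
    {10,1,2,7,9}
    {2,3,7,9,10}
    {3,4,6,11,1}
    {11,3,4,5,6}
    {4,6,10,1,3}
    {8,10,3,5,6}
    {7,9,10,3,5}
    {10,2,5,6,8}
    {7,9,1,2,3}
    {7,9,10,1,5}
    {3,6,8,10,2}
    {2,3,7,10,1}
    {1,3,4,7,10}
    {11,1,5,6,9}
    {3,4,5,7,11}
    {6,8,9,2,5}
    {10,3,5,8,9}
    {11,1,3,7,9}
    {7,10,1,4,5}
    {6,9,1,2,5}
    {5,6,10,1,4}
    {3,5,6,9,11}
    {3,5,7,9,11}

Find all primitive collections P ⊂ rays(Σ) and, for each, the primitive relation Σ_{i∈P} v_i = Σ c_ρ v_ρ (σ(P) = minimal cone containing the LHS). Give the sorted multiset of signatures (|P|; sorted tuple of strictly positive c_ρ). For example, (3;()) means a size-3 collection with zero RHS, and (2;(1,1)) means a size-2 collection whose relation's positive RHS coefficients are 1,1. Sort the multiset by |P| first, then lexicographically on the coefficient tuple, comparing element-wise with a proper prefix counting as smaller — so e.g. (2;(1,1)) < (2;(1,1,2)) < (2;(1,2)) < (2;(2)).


Minimal non-faces — 14 found among 11 rays, 38 max cones:

  P = {4,9}:  v_{4} + v_{9} = v_{11}  ⟹  sig = (2;(1))
  P = {6,7}:  v_{6} + v_{7} = v_{4}  ⟹  sig = (2;(1))
  P = {7,8}:  v_{7} + v_{8} = v_{3}  ⟹  sig = (2;(1))
  P = {1,8}:  v_{1} + v_{8} = v_{2} + v_{6}  ⟹  sig = (2;(1,1))
  P = {2,4}:  v_{2} + v_{4} = v_{1} + v_{3}  ⟹  sig = (2;(1,1))
  P = {4,8}:  v_{4} + v_{8} = v_{3} + v_{6}  ⟹  sig = (2;(1,1))
  P = {10,11}:  v_{10} + v_{11} = v_{5} + v_{7}  ⟹  sig = (2;(1,1))
  P = {2,11}:  v_{2} + v_{11} = v_{1} + v_{3} + v_{9}  ⟹  sig = (2;(1,1,1))
  P = {8,11}:  v_{8} + v_{11} = v_{3} + v_{6} + v_{9}  ⟹  sig = (2;(1,1,1))
  P = {2,5,7}:  v_{2} + v_{5} + v_{7} = 0  ⟹  sig = (3;())
  P = {1,3,5}:  v_{1} + v_{3} + v_{5} = v_{6}  ⟹  sig = (3;(1))
  P = {2,3,5}:  v_{2} + v_{3} + v_{5} = v_{8}  ⟹  sig = (3;(1))
  P = {6,9,10}:  v_{6} + v_{9} + v_{10} = v_{5}  ⟹  sig = (3;(1))
  P = {1,3,9,10}:  v_{1} + v_{3} + v_{9} + v_{10} = 0  ⟹  sig = (4;())

Signatures (|P|; sorted positive RHS coefficients), sorted:
{ (2;(1)) ×3,  (2;(1,1)) ×4,  (2;(1,1,1)) ×2,  (3;()),  (3;(1)) ×3,  (4;()) }


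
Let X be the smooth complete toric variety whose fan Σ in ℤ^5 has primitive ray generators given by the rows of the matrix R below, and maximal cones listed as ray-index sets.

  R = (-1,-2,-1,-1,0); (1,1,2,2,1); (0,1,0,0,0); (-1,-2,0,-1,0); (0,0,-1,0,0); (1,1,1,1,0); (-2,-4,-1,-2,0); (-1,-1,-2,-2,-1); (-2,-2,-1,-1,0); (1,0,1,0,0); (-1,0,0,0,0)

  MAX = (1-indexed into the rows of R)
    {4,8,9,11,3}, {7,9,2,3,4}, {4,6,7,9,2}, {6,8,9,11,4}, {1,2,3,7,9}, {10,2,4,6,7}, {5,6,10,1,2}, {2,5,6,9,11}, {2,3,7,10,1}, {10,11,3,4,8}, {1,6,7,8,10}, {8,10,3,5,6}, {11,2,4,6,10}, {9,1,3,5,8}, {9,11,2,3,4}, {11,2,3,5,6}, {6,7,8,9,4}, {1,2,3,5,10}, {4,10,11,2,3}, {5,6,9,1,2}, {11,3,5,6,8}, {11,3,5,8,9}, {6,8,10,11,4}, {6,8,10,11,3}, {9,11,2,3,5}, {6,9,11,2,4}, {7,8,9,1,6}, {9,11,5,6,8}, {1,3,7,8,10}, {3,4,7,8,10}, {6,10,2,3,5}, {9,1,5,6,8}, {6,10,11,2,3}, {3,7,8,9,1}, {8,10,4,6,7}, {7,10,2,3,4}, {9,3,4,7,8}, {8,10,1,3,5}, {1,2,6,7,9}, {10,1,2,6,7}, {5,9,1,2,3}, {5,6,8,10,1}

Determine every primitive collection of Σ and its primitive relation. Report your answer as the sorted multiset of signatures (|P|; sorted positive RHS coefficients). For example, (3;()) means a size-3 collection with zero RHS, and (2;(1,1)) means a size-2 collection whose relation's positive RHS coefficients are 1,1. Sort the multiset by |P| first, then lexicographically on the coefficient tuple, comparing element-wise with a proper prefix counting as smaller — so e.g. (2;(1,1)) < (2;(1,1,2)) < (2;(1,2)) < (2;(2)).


12 minimal non-faces of Δ(Σ) (on 11 rays):

  P = {2,8}:  v_{2} + v_{8} = 0  →  sig = (2;())
  P = {1,4}:  v_{1} + v_{4} = v_{7}  →  sig = (2;(1))
  P = {1,11}:  v_{1} + v_{11} = v_{9}  →  sig = (2;(1))
  P = {4,5}:  v_{4} + v_{5} = v_{1}  →  sig = (2;(1))
  P = {9,10}:  v_{9} + v_{10} = v_{4}  →  sig = (2;(1))
  P = {7,11}:  v_{7} + v_{11} = v_{4} + v_{9}  →  sig = (2;(1,1))
  P = {5,7}:  v_{5} + v_{7} = 2·v_{1}  →  sig = (2;(2))
  P = {1,3,6}:  v_{1} + v_{3} + v_{6} = 0  →  sig = (3;())
  P = {5,10,11}:  v_{5} + v_{10} + v_{11} = 0  →  sig = (3;())
  P = {3,6,7}:  v_{3} + v_{6} + v_{7} = v_{4}  →  sig = (3;(1))
  P = {3,6,9}:  v_{3} + v_{6} + v_{9} = v_{11}  →  sig = (3;(1))
  P = {3,4,6}:  v_{3} + v_{4} + v_{6} = v_{10} + v_{11}  →  sig = (3;(1,1))

Hence PRS(X_Σ) =
{ (2;()),  (2;(1)) ×4,  (2;(1,1)),  (2;(2)),  (3;()) ×2,  (3;(1)) ×2,  (3;(1,1)) }


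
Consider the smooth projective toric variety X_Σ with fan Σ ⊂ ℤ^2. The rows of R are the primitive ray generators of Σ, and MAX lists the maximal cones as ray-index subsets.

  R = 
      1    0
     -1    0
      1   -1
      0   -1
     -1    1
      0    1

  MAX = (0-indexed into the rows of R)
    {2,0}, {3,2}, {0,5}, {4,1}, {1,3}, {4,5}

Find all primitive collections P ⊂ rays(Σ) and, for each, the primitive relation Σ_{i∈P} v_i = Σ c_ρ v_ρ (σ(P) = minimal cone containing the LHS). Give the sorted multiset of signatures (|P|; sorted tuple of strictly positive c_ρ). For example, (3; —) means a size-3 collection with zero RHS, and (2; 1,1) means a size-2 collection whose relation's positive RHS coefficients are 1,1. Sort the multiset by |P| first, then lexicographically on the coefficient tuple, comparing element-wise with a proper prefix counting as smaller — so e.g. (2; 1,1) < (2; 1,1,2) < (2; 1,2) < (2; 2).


Primitive collections (9):

  P = {0,1}:  v_{0} + v_{1} = 0 ; sig = (2; —)
  P = {2,4}:  v_{2} + v_{4} = 0 ; sig = (2; —)
  P = {3,5}:  v_{3} + v_{5} = 0 ; sig = (2; —)
  P = {0,3}:  v_{0} + v_{3} = v_{2} ; sig = (2; 1)
  P = {0,4}:  v_{0} + v_{4} = v_{5} ; sig = (2; 1)
  P = {1,2}:  v_{1} + v_{2} = v_{3} ; sig = (2; 1)
  P = {1,5}:  v_{1} + v_{5} = v_{4} ; sig = (2; 1)
  P = {2,5}:  v_{2} + v_{5} = v_{0} ; sig = (2; 1)
  P = {3,4}:  v_{3} + v_{4} = v_{1} ; sig = (2; 1)

Hence PRS(X_Σ) =
    |P|=2: 9 collections, coeffs (), (), (), (1), (1), (1), (1), (1), (1)


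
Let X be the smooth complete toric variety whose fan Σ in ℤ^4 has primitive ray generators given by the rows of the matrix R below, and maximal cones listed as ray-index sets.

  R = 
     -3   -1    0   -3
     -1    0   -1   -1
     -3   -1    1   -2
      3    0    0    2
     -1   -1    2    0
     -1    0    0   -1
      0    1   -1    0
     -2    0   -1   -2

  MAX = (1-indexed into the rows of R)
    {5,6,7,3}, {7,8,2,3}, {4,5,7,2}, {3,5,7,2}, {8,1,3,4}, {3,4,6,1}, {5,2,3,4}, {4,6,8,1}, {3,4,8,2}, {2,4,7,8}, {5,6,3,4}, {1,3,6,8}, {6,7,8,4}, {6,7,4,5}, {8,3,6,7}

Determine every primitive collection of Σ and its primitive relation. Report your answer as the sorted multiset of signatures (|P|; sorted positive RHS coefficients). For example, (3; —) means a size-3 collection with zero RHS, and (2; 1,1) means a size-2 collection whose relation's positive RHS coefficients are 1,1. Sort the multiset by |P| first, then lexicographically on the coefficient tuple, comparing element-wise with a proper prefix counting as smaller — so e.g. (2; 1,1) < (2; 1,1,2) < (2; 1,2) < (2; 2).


7 minimal non-faces of Δ(Σ) (on 8 rays):

  P={2,6}:  v_{2} + v_{6} = v_{8}  so sig = (2; 1)
  P={5,8}:  v_{5} + v_{8} = v_{3}  so sig = (2; 1)
  P={1,7}:  v_{1} + v_{7} = v_{6} + v_{8}  so sig = (2; 1,1)
  P={1,2}:  v_{1} + v_{2} = v_{3} + v_{4} + 2·v_{8}  so sig = (2; 1,1,2)
  P={1,5}:  v_{1} + v_{5} = 2·v_{3} + v_{4} + v_{6}  so sig = (2; 1,1,2)
  P={3,4,7}:  v_{3} + v_{4} + v_{7} = 0  so sig = (3; —)
  P={3,4,6,8}:  v_{3} + v_{4} + v_{6} + v_{8} = v_{1}  so sig = (4; 1)

Hence PRS(X_Σ) =
{ (2; 1) ×2,  (2; 1,1),  (2; 1,1,2) ×2,  (3; —),  (4; 1) }


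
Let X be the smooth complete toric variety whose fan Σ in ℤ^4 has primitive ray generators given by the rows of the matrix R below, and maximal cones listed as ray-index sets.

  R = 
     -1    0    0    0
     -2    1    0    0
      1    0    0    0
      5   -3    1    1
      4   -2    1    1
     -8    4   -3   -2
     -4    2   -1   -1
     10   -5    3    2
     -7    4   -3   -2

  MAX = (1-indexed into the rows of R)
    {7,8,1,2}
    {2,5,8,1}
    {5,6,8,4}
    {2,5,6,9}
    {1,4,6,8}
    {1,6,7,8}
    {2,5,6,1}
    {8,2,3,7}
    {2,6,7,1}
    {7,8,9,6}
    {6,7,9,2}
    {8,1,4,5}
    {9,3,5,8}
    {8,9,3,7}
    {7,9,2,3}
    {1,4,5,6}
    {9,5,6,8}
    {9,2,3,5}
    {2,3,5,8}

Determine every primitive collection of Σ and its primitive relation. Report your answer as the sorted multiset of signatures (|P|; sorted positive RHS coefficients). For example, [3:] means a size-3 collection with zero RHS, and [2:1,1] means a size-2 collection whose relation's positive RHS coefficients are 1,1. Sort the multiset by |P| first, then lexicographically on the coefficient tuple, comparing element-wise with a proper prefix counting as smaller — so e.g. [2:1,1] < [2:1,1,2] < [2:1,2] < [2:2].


Δ(Σ) — 9 vertices, 11 min non-faces:

  {1,3}:  v_{1} + v_{3} = 0  so sig = [2:]
  {5,7}:  v_{5} + v_{7} = 0  so sig = [2:]
  {1,9}:  v_{1} + v_{9} = v_{6}  so sig = [2:1]
  {3,6}:  v_{3} + v_{6} = v_{9}  so sig = [2:1]
  {2,4}:  v_{2} + v_{4} = v_{1} + v_{5}  so sig = [2:1,1]
  {3,4}:  v_{3} + v_{4} = v_{5} + v_{6} + v_{8}  so sig = [2:1,1,1]
  {4,7}:  v_{4} + v_{7} = v_{1} + v_{6} + v_{8}  so sig = [2:1,1,1]
  {4,9}:  v_{4} + v_{9} = v_{5} + 2·v_{6} + v_{8}  so sig = [2:1,1,2]
  {2,6,8}:  v_{2} + v_{6} + v_{8} = 0  so sig = [3:]
  {2,8,9}:  v_{2} + v_{8} + v_{9} = v_{3}  so sig = [3:1]
  {1,5,6,8}:  v_{1} + v_{5} + v_{6} + v_{8} = v_{4}  so sig = [4:1]

so the primitive-relation signature multiset is
    |P|=2: 8 collections, coeffs (), (), (1), (1), (1,1), (1,1,1), (1,1,1), (1,1,2)
    |P|=3: 2 collections, coeffs (), (1)
    |P|=4: 1 collection, coeffs (1)


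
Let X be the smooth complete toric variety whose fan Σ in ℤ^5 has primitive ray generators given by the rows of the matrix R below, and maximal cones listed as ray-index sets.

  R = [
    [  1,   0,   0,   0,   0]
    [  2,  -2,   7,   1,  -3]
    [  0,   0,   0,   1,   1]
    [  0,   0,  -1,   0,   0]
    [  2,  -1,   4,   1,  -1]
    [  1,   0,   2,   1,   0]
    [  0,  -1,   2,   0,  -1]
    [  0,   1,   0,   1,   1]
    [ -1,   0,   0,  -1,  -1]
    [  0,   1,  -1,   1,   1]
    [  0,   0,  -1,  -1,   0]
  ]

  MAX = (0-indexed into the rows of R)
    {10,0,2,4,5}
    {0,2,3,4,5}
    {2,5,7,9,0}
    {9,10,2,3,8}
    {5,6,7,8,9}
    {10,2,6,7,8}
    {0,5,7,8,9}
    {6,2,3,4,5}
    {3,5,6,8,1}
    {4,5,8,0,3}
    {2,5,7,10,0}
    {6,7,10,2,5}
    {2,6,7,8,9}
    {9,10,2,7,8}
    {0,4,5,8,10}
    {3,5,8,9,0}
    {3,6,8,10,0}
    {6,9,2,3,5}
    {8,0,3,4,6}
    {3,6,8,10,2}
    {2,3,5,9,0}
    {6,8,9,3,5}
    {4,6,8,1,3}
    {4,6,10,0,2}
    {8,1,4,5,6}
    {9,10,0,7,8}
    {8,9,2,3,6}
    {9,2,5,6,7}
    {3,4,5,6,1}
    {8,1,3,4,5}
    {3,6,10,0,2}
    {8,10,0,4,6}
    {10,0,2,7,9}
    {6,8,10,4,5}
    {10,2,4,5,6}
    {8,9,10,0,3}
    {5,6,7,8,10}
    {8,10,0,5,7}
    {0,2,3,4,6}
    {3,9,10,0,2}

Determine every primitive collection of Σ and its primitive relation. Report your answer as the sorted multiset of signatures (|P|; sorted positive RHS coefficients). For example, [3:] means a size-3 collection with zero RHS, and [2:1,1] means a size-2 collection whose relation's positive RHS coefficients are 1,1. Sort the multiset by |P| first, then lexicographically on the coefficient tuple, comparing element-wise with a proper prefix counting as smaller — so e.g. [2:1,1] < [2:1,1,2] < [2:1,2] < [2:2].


The 19 primitive collections of Σ (r=11, n=5):

  • {3,7}:  v_{3} + v_{7} = v_{9}  ⇒ sig = [2:1]
  • {1,10}:  v_{1} + v_{10} = v_{0} + v_{4} + v_{6} + v_{8}  ⇒ sig = [2:1,1,1,1]
  • {1,7}:  v_{1} + v_{7} = v_{3} + 3·v_{5} + v_{6} + v_{8}  ⇒ sig = [2:1,1,1,3]
  • {0,1}:  v_{0} + v_{1} = v_{3} + 2·v_{4} + v_{8}  ⇒ sig = [2:1,1,2]
  • {1,9}:  v_{1} + v_{9} = 2·v_{3} + 3·v_{5} + v_{6} + v_{8}  ⇒ sig = [2:1,1,2,3]
  • {4,9}:  v_{4} + v_{9} = v_{3} + 2·v_{5}  ⇒ sig = [2:1,2]
  • {1,2}:  v_{1} + v_{2} = v_{3} + 2·v_{5} + 2·v_{6}  ⇒ sig = [2:1,2,2]
  • {4,7}:  v_{4} + v_{7} = 2·v_{5}  ⇒ sig = [2:2]
  • {0,2,8}:  v_{0} + v_{2} + v_{8} = 0  ⇒ sig = [3:]
  • {6,9,10}:  v_{6} + v_{9} + v_{10} = 0  ⇒ sig = [3:]
  • {0,5,6}:  v_{0} + v_{5} + v_{6} = v_{4}  ⇒ sig = [3:1]
  • {0,6,7}:  v_{0} + v_{6} + v_{7} = v_{5}  ⇒ sig = [3:1]
  • {3,5,10}:  v_{3} + v_{5} + v_{10} = v_{0}  ⇒ sig = [3:1]
  • {0,6,9}:  v_{0} + v_{6} + v_{9} = v_{3} + v_{5}  ⇒ sig = [3:1,1]
  • {2,4,8}:  v_{2} + v_{4} + v_{8} = v_{5} + v_{6}  ⇒ sig = [3:1,1]
  • {2,5,8}:  v_{2} + v_{5} + v_{8} = v_{6} + v_{7}  ⇒ sig = [3:1,1]
  • {5,9,10}:  v_{5} + v_{9} + v_{10} = v_{0} + v_{7}  ⇒ sig = [3:1,1]
  • {3,4,10}:  v_{3} + v_{4} + v_{10} = 2·v_{0} + v_{6}  ⇒ sig = [3:1,2]
  • {3,4,5,6,8}:  v_{3} + v_{4} + v_{5} + v_{6} + v_{8} = v_{1}  ⇒ sig = [5:1]

Hence PRS(X_Σ) =
    [2:1]
    [2:1,1,1,1]
    [2:1,1,1,3]
    [2:1,1,2]
    [2:1,1,2,3]
    [2:1,2]
    [2:1,2,2]
    [2:2]
    [3:]
    [3:]
    [3:1]
    [3:1]
    [3:1]
    [3:1,1]
    [3:1,1]
    [3:1,1]
    [3:1,1]
    [3:1,2]
    [5:1]


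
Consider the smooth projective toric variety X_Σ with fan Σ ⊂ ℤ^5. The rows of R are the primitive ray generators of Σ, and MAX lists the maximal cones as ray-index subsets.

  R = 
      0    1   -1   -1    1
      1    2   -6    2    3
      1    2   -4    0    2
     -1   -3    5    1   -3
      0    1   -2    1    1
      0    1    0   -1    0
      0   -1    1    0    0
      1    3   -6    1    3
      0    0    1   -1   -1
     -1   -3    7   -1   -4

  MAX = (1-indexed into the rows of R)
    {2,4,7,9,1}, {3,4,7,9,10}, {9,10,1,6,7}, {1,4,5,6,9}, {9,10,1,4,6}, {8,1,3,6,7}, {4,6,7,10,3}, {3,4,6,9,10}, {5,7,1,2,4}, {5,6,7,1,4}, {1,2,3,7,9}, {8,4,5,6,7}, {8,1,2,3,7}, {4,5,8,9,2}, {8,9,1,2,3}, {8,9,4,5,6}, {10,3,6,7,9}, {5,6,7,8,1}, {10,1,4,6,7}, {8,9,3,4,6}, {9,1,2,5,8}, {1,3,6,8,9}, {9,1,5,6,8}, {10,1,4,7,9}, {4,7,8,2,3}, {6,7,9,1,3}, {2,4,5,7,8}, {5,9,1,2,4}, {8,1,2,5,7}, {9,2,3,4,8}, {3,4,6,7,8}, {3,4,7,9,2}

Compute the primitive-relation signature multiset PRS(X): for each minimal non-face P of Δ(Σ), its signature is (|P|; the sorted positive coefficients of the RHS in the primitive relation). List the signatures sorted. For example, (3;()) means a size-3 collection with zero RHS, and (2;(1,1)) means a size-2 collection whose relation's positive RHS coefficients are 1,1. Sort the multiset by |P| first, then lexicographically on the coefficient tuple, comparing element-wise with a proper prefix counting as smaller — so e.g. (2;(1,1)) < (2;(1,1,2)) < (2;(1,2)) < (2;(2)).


Δ(Σ) — 10 vertices, 11 min non-faces:

  {2,6}:  v_{2} + v_{6} = v_{8}  →  sig = (2;(1))
  {3,5}:  v_{3} + v_{5} = v_{8}  →  sig = (2;(1))
  {2,10}:  v_{2} + v_{10} = v_{3} + v_{4}  →  sig = (2;(1,1))
  {5,10}:  v_{5} + v_{10} = v_{4} + v_{6}  →  sig = (2;(1,1))
  {8,10}:  v_{8} + v_{10} = v_{3} + v_{4} + v_{6}  →  sig = (2;(1,1,1))
  {1,3,4}:  v_{1} + v_{3} + v_{4} = 0  →  sig = (3;())
  {5,7,9}:  v_{5} + v_{7} + v_{9} = 0  →  sig = (3;())
  {1,4,8}:  v_{1} + v_{4} + v_{8} = v_{5}  →  sig = (3;(1))
  {7,8,9}:  v_{7} + v_{8} + v_{9} = v_{3}  →  sig = (3;(1))
  {1,3,10}:  v_{1} + v_{3} + v_{10} = v_{6} + v_{7} + v_{9}  →  sig = (3;(1,1,1))
  {4,6,7,9}:  v_{4} + v_{6} + v_{7} + v_{9} = v_{10}  →  sig = (4;(1))

so the primitive-relation signature multiset is
    |P|=2: 5 collections, coeffs (1), (1), (1,1), (1,1), (1,1,1)
    |P|=3: 5 collections, coeffs (), (), (1), (1), (1,1,1)
    |P|=4: 1 collection, coeffs (1)


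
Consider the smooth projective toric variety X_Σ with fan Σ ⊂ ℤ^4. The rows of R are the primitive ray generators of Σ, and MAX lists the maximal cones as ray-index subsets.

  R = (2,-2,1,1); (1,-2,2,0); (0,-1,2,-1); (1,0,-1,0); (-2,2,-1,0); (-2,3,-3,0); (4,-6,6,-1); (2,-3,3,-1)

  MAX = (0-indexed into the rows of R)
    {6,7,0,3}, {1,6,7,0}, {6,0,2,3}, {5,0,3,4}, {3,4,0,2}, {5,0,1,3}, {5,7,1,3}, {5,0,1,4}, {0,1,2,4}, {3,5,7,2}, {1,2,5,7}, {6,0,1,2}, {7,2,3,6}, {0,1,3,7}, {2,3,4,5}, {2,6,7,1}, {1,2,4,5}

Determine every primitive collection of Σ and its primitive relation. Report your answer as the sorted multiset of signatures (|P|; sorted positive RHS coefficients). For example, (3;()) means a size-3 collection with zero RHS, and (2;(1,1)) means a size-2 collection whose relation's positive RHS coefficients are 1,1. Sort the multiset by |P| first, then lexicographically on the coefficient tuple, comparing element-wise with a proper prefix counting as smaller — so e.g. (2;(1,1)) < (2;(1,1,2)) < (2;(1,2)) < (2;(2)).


Minimal non-faces — 9 found among 8 rays, 17 max cones:

  {4,7}:  v_{4} + v_{7} = v_{2}  so sig = (2;(1))
  {5,6}:  v_{5} + v_{6} = v_{7}  so sig = (2;(1))
  {4,6}:  v_{4} + v_{6} = v_{0} + 2·v_{2}  so sig = (2;(1,2))
  {0,2,5}:  v_{0} + v_{2} + v_{5} = 0  so sig = (3;())
  {1,3,4}:  v_{1} + v_{3} + v_{4} = 0  so sig = (3;())
  {0,2,7}:  v_{0} + v_{2} + v_{7} = v_{6}  so sig = (3;(1))
  {1,2,3}:  v_{1} + v_{2} + v_{3} = v_{7}  so sig = (3;(1))
  {0,5,7}:  v_{0} + v_{5} + v_{7} = v_{1} + v_{3}  so sig = (3;(1,1))
  {1,3,6}:  v_{1} + v_{3} + v_{6} = v_{0} + 2·v_{7}  so sig = (3;(1,2))

so the primitive-relation signature multiset is
{ (2;(1)) ×2,  (2;(1,2)),  (3;()) ×2,  (3;(1)) ×2,  (3;(1,1)),  (3;(1,2)) }


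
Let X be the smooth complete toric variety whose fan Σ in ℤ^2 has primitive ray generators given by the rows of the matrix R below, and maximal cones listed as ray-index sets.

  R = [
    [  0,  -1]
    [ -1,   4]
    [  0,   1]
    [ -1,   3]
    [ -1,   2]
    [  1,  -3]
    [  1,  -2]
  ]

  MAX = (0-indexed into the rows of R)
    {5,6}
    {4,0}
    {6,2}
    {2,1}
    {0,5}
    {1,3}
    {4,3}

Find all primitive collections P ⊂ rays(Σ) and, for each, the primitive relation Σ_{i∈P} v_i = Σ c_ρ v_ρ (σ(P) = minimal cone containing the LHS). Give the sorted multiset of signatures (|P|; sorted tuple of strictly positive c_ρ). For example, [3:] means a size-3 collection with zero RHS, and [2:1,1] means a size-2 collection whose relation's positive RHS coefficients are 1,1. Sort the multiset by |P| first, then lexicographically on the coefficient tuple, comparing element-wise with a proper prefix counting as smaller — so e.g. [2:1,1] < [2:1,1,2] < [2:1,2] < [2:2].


Minimal non-faces — 14 found among 7 rays, 7 max cones:

  P={0,2}:  v_{0} + v_{2} = 0  so sig = [2:]
  P={3,5}:  v_{3} + v_{5} = 0  so sig = [2:]
  P={4,6}:  v_{4} + v_{6} = 0  so sig = [2:]
  P={0,1}:  v_{0} + v_{1} = v_{3}  so sig = [2:1]
  P={0,3}:  v_{0} + v_{3} = v_{4}  so sig = [2:1]
  P={0,6}:  v_{0} + v_{6} = v_{5}  so sig = [2:1]
  P={1,5}:  v_{1} + v_{5} = v_{2}  so sig = [2:1]
  P={2,3}:  v_{2} + v_{3} = v_{1}  so sig = [2:1]
  P={2,4}:  v_{2} + v_{4} = v_{3}  so sig = [2:1]
  P={2,5}:  v_{2} + v_{5} = v_{6}  so sig = [2:1]
  P={3,6}:  v_{3} + v_{6} = v_{2}  so sig = [2:1]
  P={4,5}:  v_{4} + v_{5} = v_{0}  so sig = [2:1]
  P={1,4}:  v_{1} + v_{4} = 2·v_{3}  so sig = [2:2]
  P={1,6}:  v_{1} + v_{6} = 2·v_{2}  so sig = [2:2]

Sorted signature multiset PRS(X):
    [2:]
    [2:]
    [2:]
    [2:1]
    [2:1]
    [2:1]
    [2:1]
    [2:1]
    [2:1]
    [2:1]
    [2:1]
    [2:1]
    [2:2]
    [2:2]


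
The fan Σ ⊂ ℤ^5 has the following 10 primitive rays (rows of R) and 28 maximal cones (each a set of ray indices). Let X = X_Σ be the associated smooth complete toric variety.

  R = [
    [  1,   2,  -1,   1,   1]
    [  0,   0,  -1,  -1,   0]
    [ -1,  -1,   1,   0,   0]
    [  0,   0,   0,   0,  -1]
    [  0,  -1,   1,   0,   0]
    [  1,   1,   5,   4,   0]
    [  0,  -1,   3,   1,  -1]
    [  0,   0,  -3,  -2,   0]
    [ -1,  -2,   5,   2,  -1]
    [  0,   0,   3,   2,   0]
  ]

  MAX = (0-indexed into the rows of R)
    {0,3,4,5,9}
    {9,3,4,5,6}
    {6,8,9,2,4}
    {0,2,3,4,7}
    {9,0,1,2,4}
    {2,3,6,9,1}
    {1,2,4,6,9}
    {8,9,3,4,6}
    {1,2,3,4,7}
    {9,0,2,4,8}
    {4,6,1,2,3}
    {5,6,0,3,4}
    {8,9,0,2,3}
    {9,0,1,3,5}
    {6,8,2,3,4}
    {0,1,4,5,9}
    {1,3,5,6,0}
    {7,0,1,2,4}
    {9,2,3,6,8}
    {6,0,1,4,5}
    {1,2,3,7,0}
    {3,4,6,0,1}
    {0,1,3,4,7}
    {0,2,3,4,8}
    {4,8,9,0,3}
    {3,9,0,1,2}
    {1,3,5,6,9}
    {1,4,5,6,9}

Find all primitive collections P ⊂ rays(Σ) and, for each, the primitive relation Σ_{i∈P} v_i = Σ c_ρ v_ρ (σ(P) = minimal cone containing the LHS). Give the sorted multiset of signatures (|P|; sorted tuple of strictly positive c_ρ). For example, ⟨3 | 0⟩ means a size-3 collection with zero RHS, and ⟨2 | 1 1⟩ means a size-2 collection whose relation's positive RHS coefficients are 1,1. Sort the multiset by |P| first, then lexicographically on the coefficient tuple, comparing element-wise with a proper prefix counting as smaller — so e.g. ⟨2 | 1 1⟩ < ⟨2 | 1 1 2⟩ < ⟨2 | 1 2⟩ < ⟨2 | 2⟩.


14 minimal non-faces of Δ(Σ) (on 10 rays):

  {7,9}:  v_{7} + v_{9} = 0 ; sig = ⟨2 | 0⟩
  {1,8}:  v_{1} + v_{8} = v_{2} + v_{6} ; sig = ⟨2 | 1 1⟩
  {5,7}:  v_{5} + v_{7} = v_{0} + v_{6} ; sig = ⟨2 | 1 1⟩
  {6,7}:  v_{6} + v_{7} = v_{1} + v_{3} + v_{4} ; sig = ⟨2 | 1 1 1⟩
  {7,8}:  v_{7} + v_{8} = v_{2} + v_{3} + v_{4} ; sig = ⟨2 | 1 1 1⟩
  {5,8}:  v_{5} + v_{8} = v_{3} + v_{4} + 3·v_{9} ; sig = ⟨2 | 1 1 3⟩
  {2,5}:  v_{2} + v_{5} = 2·v_{9} ; sig = ⟨2 | 2⟩
  {0,2,6}:  v_{0} + v_{2} + v_{6} = v_{9} ; sig = ⟨3 | 1⟩
  {0,6,9}:  v_{0} + v_{6} + v_{9} = v_{5} ; sig = ⟨3 | 1⟩
  {0,6,8}:  v_{0} + v_{6} + v_{8} = v_{3} + v_{4} + 2·v_{9} ; sig = ⟨3 | 1 1 2⟩
  {1,3,4,9}:  v_{1} + v_{3} + v_{4} + v_{9} = v_{6} ; sig = ⟨4 | 1⟩
  {2,3,4,9}:  v_{2} + v_{3} + v_{4} + v_{9} = v_{8} ; sig = ⟨4 | 1⟩
  {1,3,4,5}:  v_{1} + v_{3} + v_{4} + v_{5} = v_{0} + 2·v_{6} ; sig = ⟨4 | 1 2⟩
  {0,1,2,3,4}:  v_{0} + v_{1} + v_{2} + v_{3} + v_{4} = 0 ; sig = ⟨5 | 0⟩

Sorted signature multiset PRS(X):
{ ⟨2 | 0⟩,  ⟨2 | 1 1⟩ ×2,  ⟨2 | 1 1 1⟩ ×2,  ⟨2 | 1 1 3⟩,  ⟨2 | 2⟩,  ⟨3 | 1⟩ ×2,  ⟨3 | 1 1 2⟩,  ⟨4 | 1⟩ ×2,  ⟨4 | 1 2⟩,  ⟨5 | 0⟩ }


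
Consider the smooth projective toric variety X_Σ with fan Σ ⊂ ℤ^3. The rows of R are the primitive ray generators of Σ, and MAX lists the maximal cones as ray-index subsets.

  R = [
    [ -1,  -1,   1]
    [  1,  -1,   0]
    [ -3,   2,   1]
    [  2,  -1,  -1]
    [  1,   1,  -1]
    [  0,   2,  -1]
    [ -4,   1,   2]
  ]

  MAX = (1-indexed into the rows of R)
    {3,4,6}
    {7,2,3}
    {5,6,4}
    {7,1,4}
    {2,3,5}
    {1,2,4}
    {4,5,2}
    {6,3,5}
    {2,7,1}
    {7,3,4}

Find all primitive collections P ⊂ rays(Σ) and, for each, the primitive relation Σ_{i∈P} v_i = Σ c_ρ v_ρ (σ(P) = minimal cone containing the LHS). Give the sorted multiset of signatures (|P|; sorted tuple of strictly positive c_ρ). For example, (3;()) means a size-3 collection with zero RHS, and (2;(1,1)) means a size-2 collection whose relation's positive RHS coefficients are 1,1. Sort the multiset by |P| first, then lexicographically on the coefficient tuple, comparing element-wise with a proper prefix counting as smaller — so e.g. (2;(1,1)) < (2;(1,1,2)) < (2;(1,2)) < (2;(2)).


Σ has 9 primitive collections:

  P = {1,5}:  v_{1} + v_{5} = 0 — sig = (2;())
  P = {1,3}:  v_{1} + v_{3} = v_{7} — sig = (2;(1))
  P = {2,6}:  v_{2} + v_{6} = v_{5} — sig = (2;(1))
  P = {5,7}:  v_{5} + v_{7} = v_{3} — sig = (2;(1))
  P = {1,6}:  v_{1} + v_{6} = v_{3} + v_{4} — sig = (2;(1,1))
  P = {6,7}:  v_{6} + v_{7} = 2·v_{3} + v_{4} — sig = (2;(1,2))
  P = {2,3,4}:  v_{2} + v_{3} + v_{4} = 0 — sig = (3;())
  P = {2,4,7}:  v_{2} + v_{4} + v_{7} = v_{1} — sig = (3;(1))
  P = {3,4,5}:  v_{3} + v_{4} + v_{5} = v_{6} — sig = (3;(1))

Hence PRS(X_Σ) =
    |P|=2: 6 collections, coeffs (), (1), (1), (1), (1,1), (1,2)
    |P|=3: 3 collections, coeffs (), (1), (1)


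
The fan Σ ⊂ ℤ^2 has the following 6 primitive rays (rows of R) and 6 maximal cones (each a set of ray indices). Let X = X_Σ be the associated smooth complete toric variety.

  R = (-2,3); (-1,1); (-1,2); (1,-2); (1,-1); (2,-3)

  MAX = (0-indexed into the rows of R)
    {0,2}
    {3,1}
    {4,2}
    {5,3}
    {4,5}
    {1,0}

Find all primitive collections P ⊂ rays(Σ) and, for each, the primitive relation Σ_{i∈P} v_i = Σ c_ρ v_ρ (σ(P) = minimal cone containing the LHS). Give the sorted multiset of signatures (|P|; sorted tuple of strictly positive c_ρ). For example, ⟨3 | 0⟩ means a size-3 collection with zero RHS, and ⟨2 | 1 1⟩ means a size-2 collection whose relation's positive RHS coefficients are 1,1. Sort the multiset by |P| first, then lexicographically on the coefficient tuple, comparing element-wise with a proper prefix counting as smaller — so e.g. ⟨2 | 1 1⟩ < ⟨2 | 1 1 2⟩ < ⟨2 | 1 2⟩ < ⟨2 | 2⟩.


The 9 primitive collections of Σ (r=6, n=2):

  {0,5}:  v_{0} + v_{5} = 0  ⟹  sig = ⟨2 | 0⟩
  {1,4}:  v_{1} + v_{4} = 0  ⟹  sig = ⟨2 | 0⟩
  {2,3}:  v_{2} + v_{3} = 0  ⟹  sig = ⟨2 | 0⟩
  {0,3}:  v_{0} + v_{3} = v_{1}  ⟹  sig = ⟨2 | 1⟩
  {0,4}:  v_{0} + v_{4} = v_{2}  ⟹  sig = ⟨2 | 1⟩
  {1,2}:  v_{1} + v_{2} = v_{0}  ⟹  sig = ⟨2 | 1⟩
  {1,5}:  v_{1} + v_{5} = v_{3}  ⟹  sig = ⟨2 | 1⟩
  {2,5}:  v_{2} + v_{5} = v_{4}  ⟹  sig = ⟨2 | 1⟩
  {3,4}:  v_{3} + v_{4} = v_{5}  ⟹  sig = ⟨2 | 1⟩

Hence PRS(X_Σ) =
[⟨2 | 0⟩, ⟨2 | 0⟩, ⟨2 | 0⟩, ⟨2 | 1⟩, ⟨2 | 1⟩, ⟨2 | 1⟩, ⟨2 | 1⟩, ⟨2 | 1⟩, ⟨2 | 1⟩]


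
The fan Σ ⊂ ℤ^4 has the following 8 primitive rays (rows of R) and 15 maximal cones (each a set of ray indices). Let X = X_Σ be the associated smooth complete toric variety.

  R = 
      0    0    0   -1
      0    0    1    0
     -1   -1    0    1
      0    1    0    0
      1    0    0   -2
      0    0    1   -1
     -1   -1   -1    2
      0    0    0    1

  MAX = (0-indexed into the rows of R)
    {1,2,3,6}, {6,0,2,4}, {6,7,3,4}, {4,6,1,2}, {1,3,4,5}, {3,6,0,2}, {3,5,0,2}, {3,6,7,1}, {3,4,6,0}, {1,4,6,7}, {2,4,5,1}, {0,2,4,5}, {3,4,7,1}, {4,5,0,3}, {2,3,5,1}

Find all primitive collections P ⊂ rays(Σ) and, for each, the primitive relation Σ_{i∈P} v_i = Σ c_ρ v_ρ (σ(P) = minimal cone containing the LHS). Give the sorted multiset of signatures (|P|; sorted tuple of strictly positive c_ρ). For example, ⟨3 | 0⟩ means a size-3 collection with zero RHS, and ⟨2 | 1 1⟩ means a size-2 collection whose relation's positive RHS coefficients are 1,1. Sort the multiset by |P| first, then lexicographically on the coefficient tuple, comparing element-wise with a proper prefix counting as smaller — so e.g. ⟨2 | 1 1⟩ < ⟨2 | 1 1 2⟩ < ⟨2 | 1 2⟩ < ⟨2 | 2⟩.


Minimal non-faces — 7 found among 8 rays, 15 max cones:

  • {0,7}:  v_{0} + v_{7} = 0 ; sig = ⟨2 | 0⟩
  • {0,1}:  v_{0} + v_{1} = v_{5} ; sig = ⟨2 | 1⟩
  • {5,6}:  v_{5} + v_{6} = v_{2} ; sig = ⟨2 | 1⟩
  • {5,7}:  v_{5} + v_{7} = v_{1} ; sig = ⟨2 | 1⟩
  • {2,7}:  v_{2} + v_{7} = v_{1} + v_{6} ; sig = ⟨2 | 1 1⟩
  • {2,3,4}:  v_{2} + v_{3} + v_{4} = v_{0} ; sig = ⟨3 | 1⟩
  • {1,3,4,6}:  v_{1} + v_{3} + v_{4} + v_{6} = 0 ; sig = ⟨4 | 0⟩

Hence PRS(X_Σ) =
[⟨2 | 0⟩, ⟨2 | 1⟩, ⟨2 | 1⟩, ⟨2 | 1⟩, ⟨2 | 1 1⟩, ⟨3 | 1⟩, ⟨4 | 0⟩]
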